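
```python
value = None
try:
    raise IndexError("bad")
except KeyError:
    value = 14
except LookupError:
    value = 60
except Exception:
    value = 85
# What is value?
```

Step-by-step execution trace:
1. `raise IndexError(...)` raises IndexError.
2. `except KeyError` does not match (IndexError is not a subclass of KeyError); skipped.
3. `except LookupError` matches (IndexError is a subclass of LookupError) → value = 60.
4. `except Exception` is not reached.
Result: 60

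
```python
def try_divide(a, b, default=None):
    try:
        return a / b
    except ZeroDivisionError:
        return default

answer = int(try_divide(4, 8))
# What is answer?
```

Step-by-step execution trace:
1. `try_divide(4, 8)` enters try: `return 4 / 8` → returns 0.5. No exception raised.
2. `except ZeroDivisionError` is skipped.
3. `int(0.5)` → 0 → answer = 0.
Result: 0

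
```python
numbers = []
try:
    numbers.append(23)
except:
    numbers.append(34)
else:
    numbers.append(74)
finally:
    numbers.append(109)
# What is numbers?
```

Step-by-step execution trace:
1. try: `numbers.append(23)` → numbers = [23]. No exception raised.
2. `except` is skipped.
3. `else` runs: `numbers.append(74)` → numbers = [23, 74].
4. `finally` always runs: `numbers.append(109)` → numbers = [23, 74, 109].
Result: [23, 74, 109]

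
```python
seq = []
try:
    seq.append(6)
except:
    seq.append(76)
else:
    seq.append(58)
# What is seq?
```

Step-by-step execution trace:
1. try: `seq.append(6)` → seq = [6]. No exception raised.
2. `except` is skipped.
3. `else` runs (try completed without exception): `seq.append(58)` → seq = [6, 58].
Result: [6, 58]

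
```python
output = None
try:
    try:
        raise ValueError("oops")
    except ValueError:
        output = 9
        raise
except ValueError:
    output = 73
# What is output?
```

Step-by-step execution trace:
1. Inner try: `raise ValueError("oops")` raises ValueError.
2. Inner `except ValueError` matches → output = 9.
3. bare `raise` re-raises the same ValueError.
4. Outer `except ValueError` matches → output = 73.
Result: 73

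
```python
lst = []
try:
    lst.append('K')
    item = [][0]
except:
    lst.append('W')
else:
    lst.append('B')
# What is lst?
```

Step-by-step execution trace:
1. try: `lst.append('K')` → lst = ['K'].
2. `item = [][0]` raises IndexError.
3. bare `except` matches → `lst.append('W')` → lst = ['K', 'W'].
4. `else` is skipped (an exception was raised).
Result: ['K', 'W']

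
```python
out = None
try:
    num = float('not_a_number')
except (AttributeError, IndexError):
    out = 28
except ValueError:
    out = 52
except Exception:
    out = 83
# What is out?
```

Step-by-step execution trace:
1. `num = float('not_a_number')` raises ValueError.
2. `except (AttributeError, IndexError)` does not match ValueError; skipped.
3. `except ValueError` matches (exact type match) → out = 52.
4. `except Exception` is not reached.
Result: 52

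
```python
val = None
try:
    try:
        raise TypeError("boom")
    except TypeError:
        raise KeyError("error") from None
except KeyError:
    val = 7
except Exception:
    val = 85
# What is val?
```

Step-by-step execution trace:
1. Inner try raises TypeError; inner `except TypeError` catches it.
2. `raise KeyError(...) from None` raises KeyError (from None suppresses __context__, but the active exception is still KeyError).
3. Outer `except KeyError` matches → val = 7.
4. `except Exception` is not reached.
Result: 7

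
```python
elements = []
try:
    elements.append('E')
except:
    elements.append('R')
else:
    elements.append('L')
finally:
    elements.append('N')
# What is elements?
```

Step-by-step execution trace:
1. try: `elements.append('E')` → elements = ['E']. No exception raised.
2. `except` is skipped.
3. `else` runs: `elements.append('L')` → elements = ['E', 'L'].
4. `finally` always runs: `elements.append('N')` → elements = ['E', 'L', 'N'].
Result: ['E', 'L', 'N']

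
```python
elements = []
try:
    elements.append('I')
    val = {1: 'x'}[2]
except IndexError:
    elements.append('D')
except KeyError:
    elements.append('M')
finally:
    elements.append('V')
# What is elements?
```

Step-by-step execution trace:
1. try: `elements.append('I')` → elements = ['I'].
2. `val = {1: 'x'}[2]` raises KeyError.
3. `except IndexError` does not match KeyError; skipped.
4. `except KeyError` matches → `elements.append('M')` → elements = ['I', 'M'].
5. finally always runs: `elements.append('V')` → elements = ['I', 'M', 'V'].
Result: ['I', 'M', 'V']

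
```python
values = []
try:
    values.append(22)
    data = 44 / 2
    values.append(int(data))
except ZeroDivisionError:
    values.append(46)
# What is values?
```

Step-by-step execution trace:
1. try: `values.append(22)` → values = [22].
2. `data = 44 / 2` → data = 22.0. No exception raised.
3. `values.append(int(data))` → values = [22, 22].
4. `except ZeroDivisionError` is skipped (no exception was raised).
Result: [22, 22]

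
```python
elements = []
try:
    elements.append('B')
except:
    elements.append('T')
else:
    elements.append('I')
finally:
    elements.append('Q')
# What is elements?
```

Step-by-step execution trace:
1. try: `elements.append('B')` → elements = ['B']. No exception raised.
2. `except` is skipped.
3. `else` runs: `elements.append('I')` → elements = ['B', 'I'].
4. `finally` always runs: `elements.append('Q')` → elements = ['B', 'I', 'Q'].
Result: ['B', 'I', 'Q']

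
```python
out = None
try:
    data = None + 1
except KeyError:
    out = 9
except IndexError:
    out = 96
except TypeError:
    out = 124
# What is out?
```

Step-by-step execution trace:
1. `data = None + 1` raises TypeError.
2. `except KeyError` does not match TypeError; skipped.
3. `except IndexError` does not match TypeError; skipped.
4. `except TypeError` matches → out = 124.
Result: 124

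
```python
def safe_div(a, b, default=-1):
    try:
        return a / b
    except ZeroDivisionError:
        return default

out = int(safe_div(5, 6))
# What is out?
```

Step-by-step execution trace:
1. `safe_div(5, 6)` enters try: `return 5 / 6` → returns 0.8333333333333334. No exception raised.
2. `except ZeroDivisionError` is skipped.
3. `int(0.8333333333333334)` → 0 → out = 0.
Result: 0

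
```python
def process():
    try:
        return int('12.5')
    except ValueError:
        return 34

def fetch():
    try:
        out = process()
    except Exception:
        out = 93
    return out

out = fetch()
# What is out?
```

Step-by-step execution trace:
1. `fetch()` calls `process()`.
2. In process: `int('12.5')` raises ValueError; `except ValueError` catches it → returns 34.
3. In fetch: `out = process()` → out = 34. No exception reaches fetch.
4. `except Exception` is skipped; fetch returns 34.
5. out = 34.
Result: 34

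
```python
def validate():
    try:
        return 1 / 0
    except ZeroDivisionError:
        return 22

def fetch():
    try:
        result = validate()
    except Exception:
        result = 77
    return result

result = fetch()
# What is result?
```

Step-by-step execution trace:
1. `fetch()` calls `validate()`.
2. In validate: `1 / 0` raises ZeroDivisionError; `except ZeroDivisionError` catches it → returns 22.
3. In fetch: `result = validate()` → result = 22. No exception reaches fetch.
4. `except Exception` is skipped; fetch returns 22.
5. result = 22.
Result: 22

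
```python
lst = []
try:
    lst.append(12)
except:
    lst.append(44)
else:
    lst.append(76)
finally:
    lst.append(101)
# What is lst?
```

Step-by-step execution trace:
1. try: `lst.append(12)` → lst = [12]. No exception raised.
2. `except` is skipped.
3. `else` runs: `lst.append(76)` → lst = [12, 76].
4. `finally` always runs: `lst.append(101)` → lst = [12, 76, 101].
Result: [12, 76, 101]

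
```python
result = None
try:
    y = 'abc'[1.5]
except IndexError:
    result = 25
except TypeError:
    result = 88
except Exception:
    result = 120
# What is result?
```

Step-by-step execution trace:
1. `y = 'abc'[1.5]` raises TypeError.
2. `except IndexError` does not match TypeError; skipped.
3. `except TypeError` matches → result = 88.
4. Remaining except clauses are skipped.
Result: 88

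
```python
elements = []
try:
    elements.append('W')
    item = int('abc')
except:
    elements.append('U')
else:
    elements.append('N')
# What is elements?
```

Step-by-step execution trace:
1. try: `elements.append('W')` → elements = ['W'].
2. `item = int('abc')` raises ValueError.
3. bare `except` matches → `elements.append('U')` → elements = ['W', 'U'].
4. `else` is skipped (an exception was raised).
Result: ['W', 'U']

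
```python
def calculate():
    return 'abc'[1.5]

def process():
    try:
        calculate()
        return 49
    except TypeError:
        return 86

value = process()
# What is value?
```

Step-by-step execution trace:
1. `process()` calls `calculate()`.
2. `calculate()` evaluates `'abc'[1.5]`, which raises TypeError; it propagates to the caller.
3. `return 49` is not reached.
4. `except TypeError` in process matches → returns 86.
5. value = 86.
Result: 86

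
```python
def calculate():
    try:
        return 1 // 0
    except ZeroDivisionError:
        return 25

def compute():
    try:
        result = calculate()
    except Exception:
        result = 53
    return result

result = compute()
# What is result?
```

Step-by-step execution trace:
1. `compute()` calls `calculate()`.
2. In calculate: `1 // 0` raises ZeroDivisionError; `except ZeroDivisionError` catches it → returns 25.
3. In compute: `result = calculate()` → result = 25. No exception reaches compute.
4. `except Exception` is skipped; compute returns 25.
5. result = 25.
Result: 25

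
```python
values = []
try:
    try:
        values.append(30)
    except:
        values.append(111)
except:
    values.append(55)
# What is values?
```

Step-by-step execution trace:
1. Inner try: `values.append(30)` → values = [30]. No exception raised.
2. Inner `except` is skipped.
3. Inner try completes normally; outer `except` is skipped.
Result: [30]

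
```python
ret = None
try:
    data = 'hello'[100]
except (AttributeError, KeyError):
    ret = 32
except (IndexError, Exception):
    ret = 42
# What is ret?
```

Step-by-step execution trace:
1. `data = 'hello'[100]` raises IndexError.
2. `except (AttributeError, KeyError)` does not match IndexError; skipped.
3. `except (IndexError, Exception)` matches (IndexError is in the tuple) → ret = 42.
Result: 42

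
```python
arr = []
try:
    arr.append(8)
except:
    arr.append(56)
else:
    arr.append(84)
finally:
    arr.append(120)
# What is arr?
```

Step-by-step execution trace:
1. try: `arr.append(8)` → arr = [8]. No exception raised.
2. `except` is skipped.
3. `else` runs: `arr.append(84)` → arr = [8, 84].
4. `finally` always runs: `arr.append(120)` → arr = [8, 84, 120].
Result: [8, 84, 120]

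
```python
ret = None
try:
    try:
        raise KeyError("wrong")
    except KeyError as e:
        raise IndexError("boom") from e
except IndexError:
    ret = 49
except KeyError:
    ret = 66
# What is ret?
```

Step-by-step execution trace:
1. Inner try raises KeyError; inner `except KeyError as e` catches it.
2. `raise IndexError(...) from e` raises IndexError (KeyError is attached as __cause__, but only IndexError is active).
3. Outer `except IndexError` matches → ret = 49.
4. `except KeyError` is not reached.
Result: 49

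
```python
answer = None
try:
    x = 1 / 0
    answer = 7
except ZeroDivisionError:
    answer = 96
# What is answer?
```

Step-by-step execution trace:
1. `x = 1 / 0` raises ZeroDivisionError.
2. `answer = 7` is not reached.
3. `except ZeroDivisionError` matches → answer = 96.
Result: 96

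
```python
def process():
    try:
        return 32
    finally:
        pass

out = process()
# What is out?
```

Step-by-step execution trace:
1. `process()` enters try: `return 32` sets pending return value 32.
2. Before returning, `finally: pass` runs (no effect).
3. process() returns 32 → out = 32.
Result: 32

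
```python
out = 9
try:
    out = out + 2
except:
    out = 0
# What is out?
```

Step-by-step execution trace:
1. out starts at 9.
2. try: `out = out + 2` → out = 11. No exception raised.
3. `except` is skipped.
Result: 11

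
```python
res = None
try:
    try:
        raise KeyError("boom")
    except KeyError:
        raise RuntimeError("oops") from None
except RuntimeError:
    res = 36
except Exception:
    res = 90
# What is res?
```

Step-by-step execution trace:
1. Inner try raises KeyError; inner `except KeyError` catches it.
2. `raise RuntimeError(...) from None` raises RuntimeError (from None suppresses __context__, but the active exception is still RuntimeError).
3. Outer `except RuntimeError` matches → res = 36.
4. `except Exception` is not reached.
Result: 36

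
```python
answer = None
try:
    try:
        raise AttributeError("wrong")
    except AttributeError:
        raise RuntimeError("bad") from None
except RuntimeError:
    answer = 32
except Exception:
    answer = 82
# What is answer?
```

Step-by-step execution trace:
1. Inner try raises AttributeError; inner `except AttributeError` catches it.
2. `raise RuntimeError(...) from None` raises RuntimeError (from None suppresses __context__, but the active exception is still RuntimeError).
3. Outer `except RuntimeError` matches → answer = 32.
4. `except Exception` is not reached.
Result: 32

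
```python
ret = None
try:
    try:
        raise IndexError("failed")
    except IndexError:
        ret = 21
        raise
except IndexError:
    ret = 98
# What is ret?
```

Step-by-step execution trace:
1. Inner try: `raise IndexError("failed")` raises IndexError.
2. Inner `except IndexError` matches → ret = 21.
3. bare `raise` re-raises the same IndexError.
4. Outer `except IndexError` matches → ret = 98.
Result: 98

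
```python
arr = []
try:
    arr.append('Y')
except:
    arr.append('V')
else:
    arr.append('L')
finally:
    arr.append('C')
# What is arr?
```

Step-by-step execution trace:
1. try: `arr.append('Y')` → arr = ['Y']. No exception raised.
2. `except` is skipped.
3. `else` runs: `arr.append('L')` → arr = ['Y', 'L'].
4. `finally` always runs: `arr.append('C')` → arr = ['Y', 'L', 'C'].
Result: ['Y', 'L', 'C']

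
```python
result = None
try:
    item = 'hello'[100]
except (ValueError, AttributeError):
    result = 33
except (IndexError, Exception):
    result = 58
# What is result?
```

Step-by-step execution trace:
1. `item = 'hello'[100]` raises IndexError.
2. `except (ValueError, AttributeError)` does not match IndexError; skipped.
3. `except (IndexError, Exception)` matches (IndexError is in the tuple) → result = 58.
Result: 58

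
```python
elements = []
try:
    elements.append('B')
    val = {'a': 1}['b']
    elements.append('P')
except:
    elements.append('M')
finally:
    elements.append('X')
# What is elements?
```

Step-by-step execution trace:
1. try: `elements.append('B')` → elements = ['B'].
2. `val = {'a': 1}['b']` raises KeyError; `elements.append('P')` is not reached.
3. bare `except` matches → `elements.append('M')` → elements = ['B', 'M'].
4. finally always runs: `elements.append('X')` → elements = ['B', 'M', 'X'].
Result: ['B', 'M', 'X']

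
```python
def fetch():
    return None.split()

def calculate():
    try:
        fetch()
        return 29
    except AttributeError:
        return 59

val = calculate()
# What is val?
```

Step-by-step execution trace:
1. `calculate()` calls `fetch()`.
2. `fetch()` evaluates `None.split()`, which raises AttributeError; it propagates to the caller.
3. `return 29` is not reached.
4. `except AttributeError` in calculate matches → returns 59.
5. val = 59.
Result: 59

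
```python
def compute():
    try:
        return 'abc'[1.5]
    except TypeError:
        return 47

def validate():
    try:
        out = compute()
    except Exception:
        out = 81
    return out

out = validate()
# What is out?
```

Step-by-step execution trace:
1. `validate()` calls `compute()`.
2. In compute: `'abc'[1.5]` raises TypeError; `except TypeError` catches it → returns 47.
3. In validate: `out = compute()` → out = 47. No exception reaches validate.
4. `except Exception` is skipped; validate returns 47.
5. out = 47.
Result: 47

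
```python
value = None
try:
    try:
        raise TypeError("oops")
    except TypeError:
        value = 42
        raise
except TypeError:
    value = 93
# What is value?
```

Step-by-step execution trace:
1. Inner try: `raise TypeError("oops")` raises TypeError.
2. Inner `except TypeError` matches → value = 42.
3. bare `raise` re-raises the same TypeError.
4. Outer `except TypeError` matches → value = 93.
Result: 93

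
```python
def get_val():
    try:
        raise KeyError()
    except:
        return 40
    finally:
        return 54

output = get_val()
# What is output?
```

Step-by-step execution trace:
1. `get_val()` enters try: `raise KeyError()` raises KeyError.
2. bare `except` matches → `return 40` sets pending return value 40.
3. Before returning, `finally: return 54` runs and overrides the pending return.
4. get_val() returns 54 → output = 54.
Result: 54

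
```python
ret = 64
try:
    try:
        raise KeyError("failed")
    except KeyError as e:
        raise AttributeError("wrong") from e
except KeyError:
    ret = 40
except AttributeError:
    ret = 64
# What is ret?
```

Step-by-step execution trace:
1. Inner try raises KeyError; inner `except KeyError as e` catches it.
2. `raise AttributeError(...) from e` raises AttributeError (KeyError is attached as __cause__, but only AttributeError is active).
3. Outer `except KeyError` does not match AttributeError; skipped.
4. Outer `except AttributeError` matches → ret = 64.
Result: 64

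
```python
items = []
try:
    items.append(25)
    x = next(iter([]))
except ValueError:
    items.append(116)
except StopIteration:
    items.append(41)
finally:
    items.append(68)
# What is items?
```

Step-by-step execution trace:
1. try: `items.append(25)` → items = [25].
2. `x = next(iter([]))` raises StopIteration.
3. `except ValueError` does not match StopIteration; skipped.
4. `except StopIteration` matches → `items.append(41)` → items = [25, 41].
5. finally always runs: `items.append(68)` → items = [25, 41, 68].
Result: [25, 41, 68]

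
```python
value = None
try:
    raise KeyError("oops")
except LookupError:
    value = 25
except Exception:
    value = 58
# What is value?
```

Step-by-step execution trace:
1. `raise KeyError(...)` raises KeyError.
2. `except LookupError` matches (KeyError is a subclass of LookupError) → value = 25.
3. `except Exception` is not reached.
Result: 25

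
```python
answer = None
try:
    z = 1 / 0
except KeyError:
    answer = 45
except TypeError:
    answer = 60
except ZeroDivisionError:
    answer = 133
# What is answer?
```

Step-by-step execution trace:
1. `z = 1 / 0` raises ZeroDivisionError.
2. `except KeyError` does not match ZeroDivisionError; skipped.
3. `except TypeError` does not match ZeroDivisionError; skipped.
4. `except ZeroDivisionError` matches → answer = 133.
Result: 133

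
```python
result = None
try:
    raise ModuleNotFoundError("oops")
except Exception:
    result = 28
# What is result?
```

Step-by-step execution trace:
1. `raise ModuleNotFoundError(...)` raises ModuleNotFoundError.
2. `except Exception` matches (ModuleNotFoundError is a subclass of Exception) → result = 28.
Result: 28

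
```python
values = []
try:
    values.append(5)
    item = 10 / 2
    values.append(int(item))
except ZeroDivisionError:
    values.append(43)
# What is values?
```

Step-by-step execution trace:
1. try: `values.append(5)` → values = [5].
2. `item = 10 / 2` → item = 5.0. No exception raised.
3. `values.append(int(item))` → values = [5, 5].
4. `except ZeroDivisionError` is skipped (no exception was raised).
Result: [5, 5]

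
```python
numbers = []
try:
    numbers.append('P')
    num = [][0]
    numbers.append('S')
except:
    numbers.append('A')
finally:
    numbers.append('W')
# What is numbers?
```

Step-by-step execution trace:
1. try: `numbers.append('P')` → numbers = ['P'].
2. `num = [][0]` raises IndexError; `numbers.append('S')` is not reached.
3. bare `except` matches → `numbers.append('A')` → numbers = ['P', 'A'].
4. finally always runs: `numbers.append('W')` → numbers = ['P', 'A', 'W'].
Result: ['P', 'A', 'W']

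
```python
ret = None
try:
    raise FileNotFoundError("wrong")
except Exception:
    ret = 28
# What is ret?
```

Step-by-step execution trace:
1. `raise FileNotFoundError(...)` raises FileNotFoundError.
2. `except Exception` matches (FileNotFoundError is a subclass of Exception) → ret = 28.
Result: 28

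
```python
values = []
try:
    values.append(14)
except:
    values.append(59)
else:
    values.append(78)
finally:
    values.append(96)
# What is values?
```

Step-by-step execution trace:
1. try: `values.append(14)` → values = [14]. No exception raised.
2. `except` is skipped.
3. `else` runs: `values.append(78)` → values = [14, 78].
4. `finally` always runs: `values.append(96)` → values = [14, 78, 96].
Result: [14, 78, 96]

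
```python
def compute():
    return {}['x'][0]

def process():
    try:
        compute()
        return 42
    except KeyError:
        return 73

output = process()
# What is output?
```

Step-by-step execution trace:
1. `process()` calls `compute()`.
2. `compute()` evaluates `{}['x'][0]`, which raises KeyError; it propagates to the caller.
3. `return 42` is not reached.
4. `except KeyError` in process matches → returns 73.
5. output = 73.
Result: 73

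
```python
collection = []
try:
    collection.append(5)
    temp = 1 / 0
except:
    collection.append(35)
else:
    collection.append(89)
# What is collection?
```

Step-by-step execution trace:
1. try: `collection.append(5)` → collection = [5].
2. `temp = 1 / 0` raises ZeroDivisionError.
3. bare `except` matches → `collection.append(35)` → collection = [5, 35].
4. `else` is skipped (an exception was raised).
Result: [5, 35]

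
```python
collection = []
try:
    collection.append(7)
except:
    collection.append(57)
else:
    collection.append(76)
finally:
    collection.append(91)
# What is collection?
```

Step-by-step execution trace:
1. try: `collection.append(7)` → collection = [7]. No exception raised.
2. `except` is skipped.
3. `else` runs: `collection.append(76)` → collection = [7, 76].
4. `finally` always runs: `collection.append(91)` → collection = [7, 76, 91].
Result: [7, 76, 91]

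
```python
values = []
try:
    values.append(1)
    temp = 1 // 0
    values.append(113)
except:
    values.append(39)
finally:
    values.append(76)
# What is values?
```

Step-by-step execution trace:
1. try: `values.append(1)` → values = [1].
2. `temp = 1 // 0` raises ZeroDivisionError; `values.append(113)` is not reached.
3. bare `except` matches → `values.append(39)` → values = [1, 39].
4. finally always runs: `values.append(76)` → values = [1, 39, 76].
Result: [1, 39, 76]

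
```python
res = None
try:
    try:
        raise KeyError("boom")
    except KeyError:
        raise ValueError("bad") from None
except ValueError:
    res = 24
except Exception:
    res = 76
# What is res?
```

Step-by-step execution trace:
1. Inner try raises KeyError; inner `except KeyError` catches it.
2. `raise ValueError(...) from None` raises ValueError (from None suppresses __context__, but the active exception is still ValueError).
3. Outer `except ValueError` matches → res = 24.
4. `except Exception` is not reached.
Result: 24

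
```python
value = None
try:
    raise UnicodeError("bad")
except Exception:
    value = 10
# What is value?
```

Step-by-step execution trace:
1. `raise UnicodeError(...)` raises UnicodeError.
2. `except Exception` matches (UnicodeError is a subclass of Exception) → value = 10.
Result: 10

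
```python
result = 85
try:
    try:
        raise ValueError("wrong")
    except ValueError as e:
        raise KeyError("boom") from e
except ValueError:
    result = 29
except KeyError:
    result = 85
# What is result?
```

Step-by-step execution trace:
1. Inner try raises ValueError; inner `except ValueError as e` catches it.
2. `raise KeyError(...) from e` raises KeyError (ValueError is attached as __cause__, but only KeyError is active).
3. Outer `except ValueError` does not match KeyError; skipped.
4. Outer `except KeyError` matches → result = 85.
Result: 85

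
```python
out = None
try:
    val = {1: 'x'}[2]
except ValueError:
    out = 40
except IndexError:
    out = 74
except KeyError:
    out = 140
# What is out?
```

Step-by-step execution trace:
1. `val = {1: 'x'}[2]` raises KeyError.
2. `except ValueError` does not match KeyError; skipped.
3. `except IndexError` does not match KeyError; skipped.
4. `except KeyError` matches → out = 140.
Result: 140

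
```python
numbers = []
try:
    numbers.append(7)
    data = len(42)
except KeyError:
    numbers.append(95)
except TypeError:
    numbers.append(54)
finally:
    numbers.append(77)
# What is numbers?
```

Step-by-step execution trace:
1. try: `numbers.append(7)` → numbers = [7].
2. `data = len(42)` raises TypeError.
3. `except KeyError` does not match TypeError; skipped.
4. `except TypeError` matches → `numbers.append(54)` → numbers = [7, 54].
5. finally always runs: `numbers.append(77)` → numbers = [7, 54, 77].
Result: [7, 54, 77]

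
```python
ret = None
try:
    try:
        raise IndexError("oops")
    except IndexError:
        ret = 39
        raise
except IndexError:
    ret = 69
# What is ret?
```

Step-by-step execution trace:
1. Inner try: `raise IndexError("oops")` raises IndexError.
2. Inner `except IndexError` matches → ret = 39.
3. bare `raise` re-raises the same IndexError.
4. Outer `except IndexError` matches → ret = 69.
Result: 69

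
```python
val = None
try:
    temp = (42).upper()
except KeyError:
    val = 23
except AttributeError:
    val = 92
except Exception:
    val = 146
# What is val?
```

Step-by-step execution trace:
1. `temp = (42).upper()` raises AttributeError.
2. `except KeyError` does not match AttributeError; skipped.
3. `except AttributeError` matches → val = 92.
4. Remaining except clauses are skipped.
Result: 92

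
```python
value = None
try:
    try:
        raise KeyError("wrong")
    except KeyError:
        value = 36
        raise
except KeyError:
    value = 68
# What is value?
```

Step-by-step execution trace:
1. Inner try: `raise KeyError("wrong")` raises KeyError.
2. Inner `except KeyError` matches → value = 36.
3. bare `raise` re-raises the same KeyError.
4. Outer `except KeyError` matches → value = 68.
Result: 68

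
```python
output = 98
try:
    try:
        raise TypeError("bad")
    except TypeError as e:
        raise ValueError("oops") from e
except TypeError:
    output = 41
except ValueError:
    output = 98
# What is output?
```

Step-by-step execution trace:
1. Inner try raises TypeError; inner `except TypeError as e` catches it.
2. `raise ValueError(...) from e` raises ValueError (TypeError is attached as __cause__, but only ValueError is active).
3. Outer `except TypeError` does not match ValueError; skipped.
4. Outer `except ValueError` matches → output = 98.
Result: 98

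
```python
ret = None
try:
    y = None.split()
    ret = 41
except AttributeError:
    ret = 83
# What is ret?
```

Step-by-step execution trace:
1. `y = None.split()` raises AttributeError.
2. `ret = 41` is not reached.
3. `except AttributeError` matches → ret = 83.
Result: 83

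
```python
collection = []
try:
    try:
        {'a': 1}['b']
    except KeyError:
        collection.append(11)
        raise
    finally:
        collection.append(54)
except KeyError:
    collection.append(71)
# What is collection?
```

Step-by-step execution trace:
1. Inner try: `{'a': 1}['b']` raises KeyError.
2. Inner `except KeyError` matches → `collection.append(11)` → collection = [11].
3. bare `raise` re-raises KeyError.
4. Inner `finally` runs during unwinding: `collection.append(54)` → collection = [11, 54].
5. Outer `except KeyError` matches → `collection.append(71)` → collection = [11, 54, 71].
Result: [11, 54, 71]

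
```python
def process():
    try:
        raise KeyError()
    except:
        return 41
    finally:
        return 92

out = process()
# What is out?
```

Step-by-step execution trace:
1. `process()` enters try: `raise KeyError()` raises KeyError.
2. bare `except` matches → `return 41` sets pending return value 41.
3. Before returning, `finally: return 92` runs and overrides the pending return.
4. process() returns 92 → out = 92.
Result: 92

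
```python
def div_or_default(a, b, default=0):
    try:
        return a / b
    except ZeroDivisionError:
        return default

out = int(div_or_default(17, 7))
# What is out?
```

Step-by-step execution trace:
1. `div_or_default(17, 7)` enters try: `return 17 / 7` → returns 2.4285714285714284. No exception raised.
2. `except ZeroDivisionError` is skipped.
3. `int(2.4285714285714284)` → 2 → out = 2.
Result: 2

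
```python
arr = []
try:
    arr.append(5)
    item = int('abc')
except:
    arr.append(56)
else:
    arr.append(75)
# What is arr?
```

Step-by-step execution trace:
1. try: `arr.append(5)` → arr = [5].
2. `item = int('abc')` raises ValueError.
3. bare `except` matches → `arr.append(56)` → arr = [5, 56].
4. `else` is skipped (an exception was raised).
Result: [5, 56]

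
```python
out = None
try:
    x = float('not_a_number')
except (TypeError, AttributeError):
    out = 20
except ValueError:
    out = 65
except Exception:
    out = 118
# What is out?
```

Step-by-step execution trace:
1. `x = float('not_a_number')` raises ValueError.
2. `except (TypeError, AttributeError)` does not match ValueError; skipped.
3. `except ValueError` matches (exact type match) → out = 65.
4. `except Exception` is not reached.
Result: 65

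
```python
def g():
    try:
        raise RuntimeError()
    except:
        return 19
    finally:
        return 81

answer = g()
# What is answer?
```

Step-by-step execution trace:
1. `g()` enters try: `raise RuntimeError()` raises RuntimeError.
2. bare `except` matches → `return 19` sets pending return value 19.
3. Before returning, `finally: return 81` runs and overrides the pending return.
4. g() returns 81 → answer = 81.
Result: 81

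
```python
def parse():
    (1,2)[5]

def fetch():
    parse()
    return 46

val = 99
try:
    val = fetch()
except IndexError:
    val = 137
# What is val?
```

Step-by-step execution trace:
1. val starts at 99.
2. try: `fetch()` calls `parse()`.
3. `parse()` evaluates `(1,2)[5]`, which raises IndexError; it propagates through fetch (uncaught).
4. `return 46` in fetch is not reached; the assignment to val does not complete.
5. `except IndexError` matches → val = 137.
Result: 137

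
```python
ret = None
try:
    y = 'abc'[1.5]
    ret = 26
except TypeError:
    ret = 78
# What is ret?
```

Step-by-step execution trace:
1. `y = 'abc'[1.5]` raises TypeError.
2. `ret = 26` is not reached.
3. `except TypeError` matches → ret = 78.
Result: 78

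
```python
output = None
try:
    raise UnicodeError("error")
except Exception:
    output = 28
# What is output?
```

Step-by-step execution trace:
1. `raise UnicodeError(...)` raises UnicodeError.
2. `except Exception` matches (UnicodeError is a subclass of Exception) → output = 28.
Result: 28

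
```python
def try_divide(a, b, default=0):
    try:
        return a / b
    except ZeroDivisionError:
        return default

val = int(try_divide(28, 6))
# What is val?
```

Step-by-step execution trace:
1. `try_divide(28, 6)` enters try: `return 28 / 6` → returns 4.666666666666667. No exception raised.
2. `except ZeroDivisionError` is skipped.
3. `int(4.666666666666667)` → 4 → val = 4.
Result: 4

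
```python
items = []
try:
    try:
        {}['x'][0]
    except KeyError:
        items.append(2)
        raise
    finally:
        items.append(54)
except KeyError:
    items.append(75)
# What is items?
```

Step-by-step execution trace:
1. Inner try: `{}['x'][0]` raises KeyError.
2. Inner `except KeyError` matches → `items.append(2)` → items = [2].
3. bare `raise` re-raises KeyError.
4. Inner `finally` runs during unwinding: `items.append(54)` → items = [2, 54].
5. Outer `except KeyError` matches → `items.append(75)` → items = [2, 54, 75].
Result: [2, 54, 75]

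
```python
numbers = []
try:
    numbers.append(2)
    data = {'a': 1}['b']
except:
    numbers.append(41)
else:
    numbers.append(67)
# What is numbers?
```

Step-by-step execution trace:
1. try: `numbers.append(2)` → numbers = [2].
2. `data = {'a': 1}['b']` raises KeyError.
3. bare `except` matches → `numbers.append(41)` → numbers = [2, 41].
4. `else` is skipped (an exception was raised).
Result: [2, 41]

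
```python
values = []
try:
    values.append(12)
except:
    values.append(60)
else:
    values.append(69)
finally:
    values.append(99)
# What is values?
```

Step-by-step execution trace:
1. try: `values.append(12)` → values = [12]. No exception raised.
2. `except` is skipped.
3. `else` runs: `values.append(69)` → values = [12, 69].
4. `finally` always runs: `values.append(99)` → values = [12, 69, 99].
Result: [12, 69, 99]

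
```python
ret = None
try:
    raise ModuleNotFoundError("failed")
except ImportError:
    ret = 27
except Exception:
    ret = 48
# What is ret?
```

Step-by-step execution trace:
1. `raise ModuleNotFoundError(...)` raises ModuleNotFoundError.
2. `except ImportError` matches (ModuleNotFoundError is a subclass of ImportError) → ret = 27.
3. `except Exception` is not reached.
Result: 27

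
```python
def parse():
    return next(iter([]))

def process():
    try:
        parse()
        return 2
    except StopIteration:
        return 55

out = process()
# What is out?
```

Step-by-step execution trace:
1. `process()` calls `parse()`.
2. `parse()` evaluates `next(iter([]))`, which raises StopIteration; it propagates to the caller.
3. `return 2` is not reached.
4. `except StopIteration` in process matches → returns 55.
5. out = 55.
Result: 55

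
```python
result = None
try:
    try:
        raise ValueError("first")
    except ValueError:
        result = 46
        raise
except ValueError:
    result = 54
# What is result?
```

Step-by-step execution trace:
1. Inner try: `raise ValueError("first")` raises ValueError.
2. Inner `except ValueError` matches → result = 46.
3. bare `raise` re-raises the same ValueError.
4. Outer `except ValueError` matches → result = 54.
Result: 54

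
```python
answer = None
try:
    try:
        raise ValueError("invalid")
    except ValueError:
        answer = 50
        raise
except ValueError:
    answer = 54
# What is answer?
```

Step-by-step execution trace:
1. Inner try: `raise ValueError("invalid")` raises ValueError.
2. Inner `except ValueError` matches → answer = 50.
3. bare `raise` re-raises the same ValueError.
4. Outer `except ValueError` matches → answer = 54.
Result: 54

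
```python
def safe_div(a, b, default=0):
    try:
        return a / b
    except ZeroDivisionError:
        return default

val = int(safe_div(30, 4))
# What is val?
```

Step-by-step execution trace:
1. `safe_div(30, 4)` enters try: `return 30 / 4` → returns 7.5. No exception raised.
2. `except ZeroDivisionError` is skipped.
3. `int(7.5)` → 7 → val = 7.
Result: 7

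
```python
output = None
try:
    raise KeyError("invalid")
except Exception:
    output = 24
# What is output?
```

Step-by-step execution trace:
1. `raise KeyError(...)` raises KeyError.
2. `except Exception` matches (KeyError is a subclass of Exception) → output = 24.
Result: 24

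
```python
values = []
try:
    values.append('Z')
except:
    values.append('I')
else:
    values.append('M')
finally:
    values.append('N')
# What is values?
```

Step-by-step execution trace:
1. try: `values.append('Z')` → values = ['Z']. No exception raised.
2. `except` is skipped.
3. `else` runs: `values.append('M')` → values = ['Z', 'M'].
4. `finally` always runs: `values.append('N')` → values = ['Z', 'M', 'N'].
Result: ['Z', 'M', 'N']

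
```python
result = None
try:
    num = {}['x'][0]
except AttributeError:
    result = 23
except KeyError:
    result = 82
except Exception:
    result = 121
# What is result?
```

Step-by-step execution trace:
1. `num = {}['x'][0]` raises KeyError.
2. `except AttributeError` does not match KeyError; skipped.
3. `except KeyError` matches → result = 82.
4. Remaining except clauses are skipped.
Result: 82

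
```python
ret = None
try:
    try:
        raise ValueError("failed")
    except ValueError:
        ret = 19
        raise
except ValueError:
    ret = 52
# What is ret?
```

Step-by-step execution trace:
1. Inner try: `raise ValueError("failed")` raises ValueError.
2. Inner `except ValueError` matches → ret = 19.
3. bare `raise` re-raises the same ValueError.
4. Outer `except ValueError` matches → ret = 52.
Result: 52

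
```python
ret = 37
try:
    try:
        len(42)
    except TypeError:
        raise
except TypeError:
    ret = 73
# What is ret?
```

Step-by-step execution trace:
1. Inner try: `len(42)` raises TypeError.
2. Inner `except TypeError` matches; bare `raise` re-raises the same TypeError.
3. Outer `except TypeError` matches → ret = 73.
Result: 73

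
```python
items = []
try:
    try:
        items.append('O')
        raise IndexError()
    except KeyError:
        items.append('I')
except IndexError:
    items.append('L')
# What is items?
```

Step-by-step execution trace:
1. Inner try: `items.append('O')` → items = ['O'].
2. `raise IndexError()` raises IndexError.
3. Inner `except KeyError` does not match IndexError; exception propagates to outer try.
4. Outer `except IndexError` matches → `items.append('L')` → items = ['O', 'L'].
Result: ['O', 'L']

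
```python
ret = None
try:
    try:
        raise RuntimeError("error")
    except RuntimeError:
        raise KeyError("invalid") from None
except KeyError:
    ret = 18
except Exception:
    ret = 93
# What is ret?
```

Step-by-step execution trace:
1. Inner try raises RuntimeError; inner `except RuntimeError` catches it.
2. `raise KeyError(...) from None` raises KeyError (from None suppresses __context__, but the active exception is still KeyError).
3. Outer `except KeyError` matches → ret = 18.
4. `except Exception` is not reached.
Result: 18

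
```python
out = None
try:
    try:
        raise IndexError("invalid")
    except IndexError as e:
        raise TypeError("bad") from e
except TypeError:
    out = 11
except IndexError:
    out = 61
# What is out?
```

Step-by-step execution trace:
1. Inner try raises IndexError; inner `except IndexError as e` catches it.
2. `raise TypeError(...) from e` raises TypeError (IndexError is attached as __cause__, but only TypeError is active).
3. Outer `except TypeError` matches → out = 11.
4. `except IndexError` is not reached.
Result: 11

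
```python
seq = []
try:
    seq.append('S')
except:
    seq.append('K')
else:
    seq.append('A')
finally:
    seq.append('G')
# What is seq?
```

Step-by-step execution trace:
1. try: `seq.append('S')` → seq = ['S']. No exception raised.
2. `except` is skipped.
3. `else` runs: `seq.append('A')` → seq = ['S', 'A'].
4. `finally` always runs: `seq.append('G')` → seq = ['S', 'A', 'G'].
Result: ['S', 'A', 'G']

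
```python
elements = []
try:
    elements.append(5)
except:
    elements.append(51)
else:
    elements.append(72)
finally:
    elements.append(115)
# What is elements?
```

Step-by-step execution trace:
1. try: `elements.append(5)` → elements = [5]. No exception raised.
2. `except` is skipped.
3. `else` runs: `elements.append(72)` → elements = [5, 72].
4. `finally` always runs: `elements.append(115)` → elements = [5, 72, 115].
Result: [5, 72, 115]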